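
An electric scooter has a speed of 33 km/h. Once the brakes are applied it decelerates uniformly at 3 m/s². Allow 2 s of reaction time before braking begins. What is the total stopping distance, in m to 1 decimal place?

33 km/h ÷ 3.6 = 9.1667 m/s.
Reaction distance = v·t_r = 9.1667 × 2 = 18.333 m.
Braking distance = v²/(2a) = 9.1667² / (2 × 3.000) = 84.028 / 6.000 = 14.005 m.
Total = 18.333 + 14.005 = 32.338 m.

Total stopping distance ≈ 32.3 m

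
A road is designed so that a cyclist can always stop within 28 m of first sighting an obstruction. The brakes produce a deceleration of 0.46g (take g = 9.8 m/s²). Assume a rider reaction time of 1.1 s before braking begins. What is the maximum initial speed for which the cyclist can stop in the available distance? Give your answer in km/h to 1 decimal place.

a = 0.46 × 9.8 = 4.508 m/s².
Stopping distance: v·t_r + v²/(2a) = 28 with t_r = 1.1 s and a = 4.508 m/s².
So v² + 9.918 v − 252.45 = 0.
Positive root: v = −a·t_r + √((a·t_r)² + 2a·d) = −4.959 + √(24.592 + 252.45) = 11.6856 m/s.
11.6856 m/s × 3.6 = 42.068 km/h.

Maximum speed ≈ 42.1 km/h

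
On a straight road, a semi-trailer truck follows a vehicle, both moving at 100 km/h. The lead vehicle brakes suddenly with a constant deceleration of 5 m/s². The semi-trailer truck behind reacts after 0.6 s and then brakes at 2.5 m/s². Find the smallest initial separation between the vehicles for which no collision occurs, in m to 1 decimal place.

100 km/h ÷ 3.6 = 27.7778 m/s.
Leader travels v²/(2a_L) = 771.606 / 10.000 = 77.161 m before stopping.
Follower covers v·t_r = 27.7778 × 0.6 = 16.667 m while reacting, then v²/(2a_F) = 771.606 / 5.000 = 154.321 m while braking, for a total of 16.667 + 154.321 = 170.988 m.
Since a_F ≤ a_L and the follower starts braking later, the follower is never slower than the leader, so the closest approach is when both have stopped.
Minimum gap = 170.988 − 77.161 = 93.827 m.

Minimum gap ≈ 93.8 m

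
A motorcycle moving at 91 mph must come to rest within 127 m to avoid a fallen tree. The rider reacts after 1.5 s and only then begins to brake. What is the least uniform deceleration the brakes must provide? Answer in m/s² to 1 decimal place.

Required deceleration ≈ 12.5 m/s²

91 mph × 0.44704 = 40.6806 m/s.
Distance covered during reaction = 40.6806 × 1.5 = 61.021 m.
Distance available for braking: 127 − 61.021 = 65.979 m.
v² = 2a·d ⇒ a = v²/(2d) = 40.6806² / (2 × 65.979) = 1654.911 / 131.958 = 12.5412 m/s².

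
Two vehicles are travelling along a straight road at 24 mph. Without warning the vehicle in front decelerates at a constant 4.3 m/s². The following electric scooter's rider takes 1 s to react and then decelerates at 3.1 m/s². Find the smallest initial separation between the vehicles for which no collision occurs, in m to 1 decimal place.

Minimum gap ≈ 15.9 m

24 mph × 0.44704 = 10.7290 m/s.
Leader travels v²/(2a_L) = 115.111 / 8.600 = 13.385 m before stopping.
Follower covers v·t_r = 10.7290 × 1 = 10.729 m while reacting, then v²/(2a_F) = 115.111 / 6.200 = 18.566 m while braking, for a total of 10.729 + 18.566 = 29.295 m.
Since a_F ≤ a_L and the follower starts braking later, the follower is never slower than the leader, so the closest approach is when both have stopped.
Minimum gap = 29.295 − 13.385 = 15.910 m.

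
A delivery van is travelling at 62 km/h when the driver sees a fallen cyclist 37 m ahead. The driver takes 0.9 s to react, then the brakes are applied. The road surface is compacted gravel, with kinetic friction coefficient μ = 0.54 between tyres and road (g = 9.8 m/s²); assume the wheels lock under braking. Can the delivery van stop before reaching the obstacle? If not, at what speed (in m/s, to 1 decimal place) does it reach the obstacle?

No — it strikes the obstacle at 8.3 m/s

62 km/h ÷ 3.6 = 17.2222 m/s.
a = μg = 0.54 × 9.8 = 5.292 m/s².
Reaction distance = 17.2222 × 0.9 = 15.500 m.
Braking distance needed to stop: v²/(2a) = 296.604 / 10.584 = 28.024 m, so total needed = 15.500 + 28.024 = 43.524 m > 37 m — it cannot stop.
Distance remaining when braking begins: 37 − 15.500 = 21.500 m.
v² = v₀² − 2a·d = 296.604 − 2 × 5.292 × 21.500 = 69.048 m²/s².
v = √69.048 = 8.310 m/s.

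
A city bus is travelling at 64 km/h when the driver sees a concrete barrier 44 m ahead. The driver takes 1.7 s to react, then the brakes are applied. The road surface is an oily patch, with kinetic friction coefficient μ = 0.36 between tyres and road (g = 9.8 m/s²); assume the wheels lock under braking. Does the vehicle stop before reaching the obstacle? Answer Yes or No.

No

64 km/h ÷ 3.6 = 17.7778 m/s.
a = μg = 0.36 × 9.8 = 3.528 m/s².
Reaction distance = 17.7778 × 1.7 = 30.222 m.
Braking distance = v²/(2a) = 316.050 / 7.056 = 44.792 m.
Total stopping distance = 30.222 + 44.792 = 75.014 m, vs 44 m available — it cannot stop in time and overshoots by 75.014 − 44 = 31.014 m.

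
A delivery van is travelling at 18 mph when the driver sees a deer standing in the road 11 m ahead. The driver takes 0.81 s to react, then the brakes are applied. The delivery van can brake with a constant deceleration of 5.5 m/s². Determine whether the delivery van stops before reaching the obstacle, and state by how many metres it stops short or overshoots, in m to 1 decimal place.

No — it overshoots by 1.4 m

18 mph × 0.44704 = 8.0467 m/s.
Reaction distance = 8.0467 × 0.81 = 6.518 m.
Braking distance = v²/(2a) = 64.749 / 11.000 = 5.886 m.
Total stopping distance = 6.518 + 5.886 = 12.404 m, vs 11 m available — it cannot stop in time and overshoots by 12.404 − 11 = 1.404 m.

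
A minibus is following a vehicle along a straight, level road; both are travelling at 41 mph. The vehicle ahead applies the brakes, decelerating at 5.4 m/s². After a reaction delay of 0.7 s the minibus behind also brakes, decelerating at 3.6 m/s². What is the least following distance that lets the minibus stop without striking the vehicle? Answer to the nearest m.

Minimum gap ≈ 28 m

41 mph × 0.44704 = 18.3286 m/s.
Leader travels v²/(2a_L) = 335.938 / 10.800 = 31.105 m before stopping.
Follower covers v·t_r = 18.3286 × 0.7 = 12.830 m while reacting, then v²/(2a_F) = 335.938 / 7.200 = 46.658 m while braking, for a total of 12.830 + 46.658 = 59.488 m.
Since a_F ≤ a_L and the follower starts braking later, the follower is never slower than the leader, so the closest approach is when both have stopped.
Minimum gap = 59.488 − 31.105 = 28.383 m.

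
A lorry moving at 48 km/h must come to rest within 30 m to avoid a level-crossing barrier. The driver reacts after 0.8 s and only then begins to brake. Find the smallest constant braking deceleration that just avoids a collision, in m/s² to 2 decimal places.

48 km/h ÷ 3.6 = 13.3333 m/s.
Distance covered during reaction = 13.3333 × 0.8 = 10.667 m.
Distance available for braking: 30 − 10.667 = 19.333 m.
v² = 2a·d ⇒ a = v²/(2d) = 13.3333² / (2 × 19.333) = 177.777 / 38.666 = 4.5978 m/s².

Required deceleration ≈ 4.60 m/s²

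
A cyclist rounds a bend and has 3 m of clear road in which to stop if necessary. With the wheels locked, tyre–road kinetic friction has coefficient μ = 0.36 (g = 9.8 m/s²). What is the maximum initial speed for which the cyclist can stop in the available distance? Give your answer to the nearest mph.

a = μg = 0.36 × 9.8 = 3.528 m/s².
v²/(2a) = d ⇒ v = √(2 × 3.528 × 3) = √21.17 = 4.6011 m/s.
4.6011 m/s ÷ 0.44704 = 10.292 mph.

Maximum speed ≈ 10 mph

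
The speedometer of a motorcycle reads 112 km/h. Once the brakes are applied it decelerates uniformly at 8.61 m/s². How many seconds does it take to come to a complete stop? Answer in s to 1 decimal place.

112 km/h ÷ 3.6 = 31.1111 m/s.
Braking time = v/a = 31.1111 / 8.610 = 3.613 s.

Braking time ≈ 3.6 s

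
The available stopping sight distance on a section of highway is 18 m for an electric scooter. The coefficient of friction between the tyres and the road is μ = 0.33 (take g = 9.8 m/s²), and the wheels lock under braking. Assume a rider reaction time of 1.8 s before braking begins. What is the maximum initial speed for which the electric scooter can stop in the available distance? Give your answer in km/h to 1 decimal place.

Maximum speed ≈ 23.2 km/h

a = μg = 0.33 × 9.8 = 3.234 m/s².
Stopping distance: v·t_r + v²/(2a) = 18 with t_r = 1.8 s and a = 3.234 m/s².
So v² + 11.642 v − 116.42 = 0.
Positive root: v = −a·t_r + √((a·t_r)² + 2a·d) = −5.821 + √(33.884 + 116.42) = 6.4389 m/s.
6.4389 m/s × 3.6 = 23.180 km/h.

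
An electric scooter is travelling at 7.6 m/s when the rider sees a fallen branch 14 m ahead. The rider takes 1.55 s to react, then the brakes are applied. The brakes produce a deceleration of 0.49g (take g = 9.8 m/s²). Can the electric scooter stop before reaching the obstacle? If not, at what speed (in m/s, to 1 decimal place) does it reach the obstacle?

a = 0.49 × 9.8 = 4.802 m/s².
Reaction distance = 7.6000 × 1.55 = 11.780 m.
Braking distance needed to stop: v²/(2a) = 57.760 / 9.604 = 6.014 m, so total needed = 11.780 + 6.014 = 17.794 m > 14 m — it cannot stop.
Distance remaining when braking begins: 14 − 11.780 = 2.220 m.
v² = v₀² − 2a·d = 57.760 − 2 × 4.802 × 2.220 = 36.439 m²/s².
v = √36.439 = 6.036 m/s.

No — it strikes the obstacle at 6.0 m/s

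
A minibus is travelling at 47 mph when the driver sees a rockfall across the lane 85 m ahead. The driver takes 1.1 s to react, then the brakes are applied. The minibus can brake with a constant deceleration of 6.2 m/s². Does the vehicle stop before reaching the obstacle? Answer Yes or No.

Yes

47 mph × 0.44704 = 21.0109 m/s.
Reaction distance = 21.0109 × 1.1 = 23.112 m.
Braking distance = v²/(2a) = 441.458 / 12.400 = 35.601 m.
Total stopping distance = 23.112 + 35.601 = 58.713 m, vs 85 m available — it stops with 85 − 58.713 = 26.287 m to spare.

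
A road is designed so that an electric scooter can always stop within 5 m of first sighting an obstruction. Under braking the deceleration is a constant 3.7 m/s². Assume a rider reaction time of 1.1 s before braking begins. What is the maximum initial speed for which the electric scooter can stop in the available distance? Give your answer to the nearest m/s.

Stopping distance: v·t_r + v²/(2a) = 5 with t_r = 1.1 s and a = 3.700 m/s².
So v² + 8.140 v − 37.00 = 0.
Positive root: v = −a·t_r + √((a·t_r)² + 2a·d) = −4.070 + √(16.565 + 37.00) = 3.2488 m/s.

Maximum speed ≈ 3 m/s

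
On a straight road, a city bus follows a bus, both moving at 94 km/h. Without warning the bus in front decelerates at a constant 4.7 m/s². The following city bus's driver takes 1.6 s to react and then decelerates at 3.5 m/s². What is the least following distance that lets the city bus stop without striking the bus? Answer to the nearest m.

94 km/h ÷ 3.6 = 26.1111 m/s.
Leader travels v²/(2a_L) = 681.790 / 9.400 = 72.531 m before stopping.
Follower covers v·t_r = 26.1111 × 1.6 = 41.778 m while reacting, then v²/(2a_F) = 681.790 / 7.000 = 97.399 m while braking, for a total of 41.778 + 97.399 = 139.177 m.
Since a_F ≤ a_L and the follower starts braking later, the follower is never slower than the leader, so the closest approach is when both have stopped.
Minimum gap = 139.177 − 72.531 = 66.646 m.

Minimum gap ≈ 67 m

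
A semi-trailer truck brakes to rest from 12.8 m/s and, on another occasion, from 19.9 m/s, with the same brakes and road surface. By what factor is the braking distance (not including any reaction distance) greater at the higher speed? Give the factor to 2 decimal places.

Factor ≈ 2.42

Braking distance d = v²/(2a), so with a fixed, d ∝ v².
Factor = (19.9/12.8)² = 1.5547² = 2.4171.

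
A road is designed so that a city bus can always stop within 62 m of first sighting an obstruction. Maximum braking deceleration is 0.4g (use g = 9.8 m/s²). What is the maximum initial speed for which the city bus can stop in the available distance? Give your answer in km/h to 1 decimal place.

Maximum speed ≈ 79.4 km/h

a = 0.4 × 9.8 = 3.920 m/s².
v²/(2a) = d ⇒ v = √(2 × 3.920 × 62) = √486.08 = 22.0472 m/s.
22.0472 m/s × 3.6 = 79.370 km/h.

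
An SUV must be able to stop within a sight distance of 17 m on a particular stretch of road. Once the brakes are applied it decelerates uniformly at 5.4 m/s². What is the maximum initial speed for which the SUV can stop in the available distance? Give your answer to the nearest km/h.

Maximum speed ≈ 49 km/h

v²/(2a) = d ⇒ v = √(2 × 5.400 × 17) = √183.60 = 13.5499 m/s.
13.5499 m/s × 3.6 = 48.780 km/h.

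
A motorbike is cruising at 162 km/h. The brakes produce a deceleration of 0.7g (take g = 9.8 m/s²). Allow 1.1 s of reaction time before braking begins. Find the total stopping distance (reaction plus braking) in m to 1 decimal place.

Total stopping distance ≈ 197.1 m

162 km/h ÷ 3.6 = 45.0000 m/s.
a = 0.7 × 9.8 = 6.860 m/s².
Reaction distance = v·t_r = 45.0000 × 1.1 = 49.500 m.
Braking distance = v²/(2a) = 45.0000² / (2 × 6.860) = 2025.000 / 13.720 = 147.595 m.
Total = 49.500 + 147.595 = 197.095 m.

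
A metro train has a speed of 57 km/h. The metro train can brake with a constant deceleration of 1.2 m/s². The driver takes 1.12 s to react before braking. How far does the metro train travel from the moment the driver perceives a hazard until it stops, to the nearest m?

57 km/h ÷ 3.6 = 15.8333 m/s.
Reaction distance = v·t_r = 15.8333 × 1.12 = 17.733 m.
Braking distance = v²/(2a) = 15.8333² / (2 × 1.200) = 250.693 / 2.400 = 104.455 m.
Total = 17.733 + 104.455 = 122.188 m.

Total stopping distance ≈ 122 m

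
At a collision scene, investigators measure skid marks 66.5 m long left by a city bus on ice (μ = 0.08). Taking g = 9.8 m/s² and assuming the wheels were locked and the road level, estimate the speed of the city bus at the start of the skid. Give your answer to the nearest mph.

Deceleration a = μg = 0.08 × 9.8 = 0.784 m/s².
v = √(2a·d) = √(2 × 0.784 × 66.5) = √104.272 = 10.2114 m/s.
= 10.2114 ÷ 0.44704 = 22.842 mph.

Initial speed ≈ 23 mph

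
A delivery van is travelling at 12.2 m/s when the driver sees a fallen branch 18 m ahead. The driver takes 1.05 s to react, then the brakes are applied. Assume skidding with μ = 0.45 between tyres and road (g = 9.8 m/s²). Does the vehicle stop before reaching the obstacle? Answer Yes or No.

No

a = μg = 0.45 × 9.8 = 4.410 m/s².
Reaction distance = 12.2000 × 1.05 = 12.810 m.
Braking distance = v²/(2a) = 148.840 / 8.820 = 16.875 m.
Total stopping distance = 12.810 + 16.875 = 29.685 m, vs 18 m available — it cannot stop in time and overshoots by 29.685 − 18 = 11.685 m.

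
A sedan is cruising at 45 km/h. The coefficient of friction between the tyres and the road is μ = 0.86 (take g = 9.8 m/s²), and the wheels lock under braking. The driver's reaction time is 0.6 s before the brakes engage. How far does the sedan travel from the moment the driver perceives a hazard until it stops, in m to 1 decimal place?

45 km/h ÷ 3.6 = 12.5000 m/s.
a = μg = 0.86 × 9.8 = 8.428 m/s².
Reaction distance = v·t_r = 12.5000 × 0.6 = 7.500 m.
Braking distance = v²/(2a) = 12.5000² / (2 × 8.428) = 156.250 / 16.856 = 9.270 m.
Total = 7.500 + 9.270 = 16.770 m.

Total stopping distance ≈ 16.8 m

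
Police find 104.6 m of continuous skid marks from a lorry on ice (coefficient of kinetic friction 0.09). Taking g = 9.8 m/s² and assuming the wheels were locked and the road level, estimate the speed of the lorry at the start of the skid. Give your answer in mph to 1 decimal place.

Deceleration a = μg = 0.09 × 9.8 = 0.882 m/s².
v = √(2a·d) = √(2 × 0.882 × 104.6) = √184.514 = 13.5836 m/s.
= 13.5836 ÷ 0.44704 = 30.386 mph.

Initial speed ≈ 30.4 mph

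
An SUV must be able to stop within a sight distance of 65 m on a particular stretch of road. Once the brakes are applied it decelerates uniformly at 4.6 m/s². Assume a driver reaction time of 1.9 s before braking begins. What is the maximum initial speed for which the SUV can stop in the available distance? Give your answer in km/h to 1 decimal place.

Maximum speed ≈ 62.0 km/h

Stopping distance: v·t_r + v²/(2a) = 65 with t_r = 1.9 s and a = 4.600 m/s².
So v² + 17.480 v − 598.00 = 0.
Positive root: v = −a·t_r + √((a·t_r)² + 2a·d) = −8.740 + √(76.388 + 598.00) = 17.2290 m/s.
17.2290 m/s × 3.6 = 62.024 km/h.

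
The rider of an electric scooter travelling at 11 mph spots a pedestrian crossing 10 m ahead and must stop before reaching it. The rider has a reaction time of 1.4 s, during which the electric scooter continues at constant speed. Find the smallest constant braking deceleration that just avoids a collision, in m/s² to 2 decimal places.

11 mph × 0.44704 = 4.9174 m/s.
Distance covered during reaction = 4.9174 × 1.4 = 6.884 m.
Distance available for braking: 10 − 6.884 = 3.116 m.
v² = 2a·d ⇒ a = v²/(2d) = 4.9174² / (2 × 3.116) = 24.181 / 6.232 = 3.8801 m/s².

Required deceleration ≈ 3.88 m/s²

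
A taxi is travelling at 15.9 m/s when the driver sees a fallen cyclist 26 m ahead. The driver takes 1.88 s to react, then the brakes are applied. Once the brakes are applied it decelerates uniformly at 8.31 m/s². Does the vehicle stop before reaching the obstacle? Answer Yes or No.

Reaction distance = 15.9000 × 1.88 = 29.892 m.
Braking distance = v²/(2a) = 252.810 / 16.620 = 15.211 m.
Total stopping distance = 29.892 + 15.211 = 45.103 m, vs 26 m available — it cannot stop in time and overshoots by 45.103 − 26 = 19.103 m.

No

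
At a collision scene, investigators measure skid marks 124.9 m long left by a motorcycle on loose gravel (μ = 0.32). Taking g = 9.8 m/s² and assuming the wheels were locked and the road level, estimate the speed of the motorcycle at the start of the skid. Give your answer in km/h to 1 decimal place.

Deceleration a = μg = 0.32 × 9.8 = 3.136 m/s².
v = √(2a·d) = √(2 × 3.136 × 124.9) = √783.373 = 27.9888 m/s.
= 27.9888 × 3.6 = 100.760 km/h.

Initial speed ≈ 100.8 km/h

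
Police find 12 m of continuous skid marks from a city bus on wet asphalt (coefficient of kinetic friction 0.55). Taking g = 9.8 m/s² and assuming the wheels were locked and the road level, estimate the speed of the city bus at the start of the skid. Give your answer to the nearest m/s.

Deceleration a = μg = 0.55 × 9.8 = 5.390 m/s².
v = √(2a·d) = √(2 × 5.390 × 12) = √129.360 = 11.3737 m/s.

Initial speed ≈ 11 m/s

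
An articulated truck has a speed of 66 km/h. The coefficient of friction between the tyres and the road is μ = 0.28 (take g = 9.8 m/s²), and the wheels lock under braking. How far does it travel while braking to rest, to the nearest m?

66 km/h ÷ 3.6 = 18.3333 m/s.
a = μg = 0.28 × 9.8 = 2.744 m/s².
Braking distance = v²/(2a) = 18.3333² / (2 × 2.744) = 336.110 / 5.488 = 61.245 m.

Braking distance ≈ 61 m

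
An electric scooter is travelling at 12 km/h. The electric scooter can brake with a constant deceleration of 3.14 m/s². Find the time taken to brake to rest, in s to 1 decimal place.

Braking time ≈ 1.1 s

12 km/h ÷ 3.6 = 3.3333 m/s.
Braking time = v/a = 3.3333 / 3.140 = 1.062 s.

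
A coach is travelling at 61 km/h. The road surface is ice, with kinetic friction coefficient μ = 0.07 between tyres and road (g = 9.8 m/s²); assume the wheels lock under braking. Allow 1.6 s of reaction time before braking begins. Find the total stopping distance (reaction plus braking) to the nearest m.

61 km/h ÷ 3.6 = 16.9444 m/s.
a = μg = 0.07 × 9.8 = 0.686 m/s².
Reaction distance = v·t_r = 16.9444 × 1.6 = 27.111 m.
Braking distance = v²/(2a) = 16.9444² / (2 × 0.686) = 287.113 / 1.372 = 209.266 m.
Total = 27.111 + 209.266 = 236.377 m.

Total stopping distance ≈ 236 m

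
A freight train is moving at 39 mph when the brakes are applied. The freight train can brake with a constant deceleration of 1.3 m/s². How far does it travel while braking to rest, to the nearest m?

39 mph × 0.44704 = 17.4346 m/s.
Braking distance = v²/(2a) = 17.4346² / (2 × 1.300) = 303.965 / 2.600 = 116.910 m.

Braking distance ≈ 117 m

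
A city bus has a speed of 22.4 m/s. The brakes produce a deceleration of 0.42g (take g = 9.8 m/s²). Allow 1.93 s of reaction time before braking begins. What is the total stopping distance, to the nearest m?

a = 0.42 × 9.8 = 4.116 m/s².
Reaction distance = v·t_r = 22.4000 × 1.93 = 43.232 m.
Braking distance = v²/(2a) = 22.4000² / (2 × 4.116) = 501.760 / 8.232 = 60.952 m.
Total = 43.232 + 60.952 = 104.184 m.

Total stopping distance ≈ 104 m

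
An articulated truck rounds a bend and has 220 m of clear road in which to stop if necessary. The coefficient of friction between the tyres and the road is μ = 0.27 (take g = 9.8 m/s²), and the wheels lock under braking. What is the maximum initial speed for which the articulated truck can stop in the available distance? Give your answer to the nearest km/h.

Maximum speed ≈ 123 km/h

a = μg = 0.27 × 9.8 = 2.646 m/s².
v²/(2a) = d ⇒ v = √(2 × 2.646 × 220) = √1164.24 = 34.1210 m/s.
34.1210 m/s × 3.6 = 122.836 km/h.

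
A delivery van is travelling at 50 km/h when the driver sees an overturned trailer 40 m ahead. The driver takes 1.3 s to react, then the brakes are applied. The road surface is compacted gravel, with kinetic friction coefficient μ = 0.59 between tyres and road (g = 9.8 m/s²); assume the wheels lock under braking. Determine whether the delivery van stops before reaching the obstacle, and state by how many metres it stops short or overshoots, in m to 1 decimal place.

50 km/h ÷ 3.6 = 13.8889 m/s.
a = μg = 0.59 × 9.8 = 5.782 m/s².
Reaction distance = 13.8889 × 1.3 = 18.056 m.
Braking distance = v²/(2a) = 192.902 / 11.564 = 16.681 m.
Total stopping distance = 18.056 + 16.681 = 34.737 m, vs 40 m available — it stops with 40 − 34.737 = 5.263 m to spare.

Yes — it stops 5.3 m short of the obstacle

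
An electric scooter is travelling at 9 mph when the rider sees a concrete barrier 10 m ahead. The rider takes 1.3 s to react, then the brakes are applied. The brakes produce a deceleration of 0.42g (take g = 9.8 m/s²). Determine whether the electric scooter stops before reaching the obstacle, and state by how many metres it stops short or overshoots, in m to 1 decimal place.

9 mph × 0.44704 = 4.0234 m/s.
a = 0.42 × 9.8 = 4.116 m/s².
Reaction distance = 4.0234 × 1.3 = 5.230 m.
Braking distance = v²/(2a) = 16.188 / 8.232 = 1.966 m.
Total stopping distance = 5.230 + 1.966 = 7.196 m, vs 10 m available — it stops with 10 − 7.196 = 2.804 m to spare.

Yes — it stops 2.8 m short of the obstacle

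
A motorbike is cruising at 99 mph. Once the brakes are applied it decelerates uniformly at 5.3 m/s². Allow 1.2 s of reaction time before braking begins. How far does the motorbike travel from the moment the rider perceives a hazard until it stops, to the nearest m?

99 mph × 0.44704 = 44.2570 m/s.
Reaction distance = v·t_r = 44.2570 × 1.2 = 53.108 m.
Braking distance = v²/(2a) = 44.2570² / (2 × 5.300) = 1958.682 / 10.600 = 184.781 m.
Total = 53.108 + 184.781 = 237.889 m.

Total stopping distance ≈ 238 m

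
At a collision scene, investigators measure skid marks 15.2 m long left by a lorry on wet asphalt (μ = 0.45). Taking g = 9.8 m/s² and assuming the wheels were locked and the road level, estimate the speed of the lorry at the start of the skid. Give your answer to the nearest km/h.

Initial speed ≈ 42 km/h

Deceleration a = μg = 0.45 × 9.8 = 4.410 m/s².
v = √(2a·d) = √(2 × 4.410 × 15.2) = √134.064 = 11.5786 m/s.
= 11.5786 × 3.6 = 41.683 km/h.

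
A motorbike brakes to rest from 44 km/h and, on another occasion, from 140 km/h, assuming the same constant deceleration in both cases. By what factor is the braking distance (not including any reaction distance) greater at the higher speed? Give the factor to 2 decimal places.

Factor ≈ 10.12

Braking distance d = v²/(2a), so with a fixed, d ∝ v².
Factor = (140/44)² = 3.1818² = 10.1239.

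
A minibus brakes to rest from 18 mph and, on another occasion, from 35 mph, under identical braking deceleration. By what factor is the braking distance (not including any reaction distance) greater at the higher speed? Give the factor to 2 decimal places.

Braking distance d = v²/(2a), so with a fixed, d ∝ v².
Factor = (35/18)² = 1.9444² = 3.7807.

Factor ≈ 3.78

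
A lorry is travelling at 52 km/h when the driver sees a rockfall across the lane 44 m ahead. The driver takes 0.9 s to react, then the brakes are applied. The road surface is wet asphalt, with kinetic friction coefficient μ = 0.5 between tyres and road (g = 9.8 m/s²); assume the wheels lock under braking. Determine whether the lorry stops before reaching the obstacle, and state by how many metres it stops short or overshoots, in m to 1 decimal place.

Yes — it stops 9.7 m short of the obstacle

52 km/h ÷ 3.6 = 14.4444 m/s.
a = μg = 0.5 × 9.8 = 4.900 m/s².
Reaction distance = 14.4444 × 0.9 = 13.000 m.
Braking distance = v²/(2a) = 208.641 / 9.800 = 21.290 m.
Total stopping distance = 13.000 + 21.290 = 34.290 m, vs 44 m available — it stops with 44 − 34.290 = 9.710 m to spare.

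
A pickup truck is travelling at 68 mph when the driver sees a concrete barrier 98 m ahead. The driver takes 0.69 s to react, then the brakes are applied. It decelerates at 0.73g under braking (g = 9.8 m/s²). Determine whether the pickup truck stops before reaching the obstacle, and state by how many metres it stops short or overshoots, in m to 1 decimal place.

Yes — it stops 12.4 m short of the obstacle

68 mph × 0.44704 = 30.3987 m/s.
a = 0.73 × 9.8 = 7.154 m/s².
Reaction distance = 30.3987 × 0.69 = 20.975 m.
Braking distance = v²/(2a) = 924.081 / 14.308 = 64.585 m.
Total stopping distance = 20.975 + 64.585 = 85.560 m, vs 98 m available — it stops with 98 − 85.560 = 12.440 m to spare.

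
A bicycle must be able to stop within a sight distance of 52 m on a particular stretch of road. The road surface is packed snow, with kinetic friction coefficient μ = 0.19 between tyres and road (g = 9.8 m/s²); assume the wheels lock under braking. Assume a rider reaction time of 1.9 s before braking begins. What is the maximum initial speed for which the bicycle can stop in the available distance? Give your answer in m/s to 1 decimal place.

Maximum speed ≈ 10.8 m/s

a = μg = 0.19 × 9.8 = 1.862 m/s².
Stopping distance: v·t_r + v²/(2a) = 52 with t_r = 1.9 s and a = 1.862 m/s².
So v² + 7.076 v − 193.65 = 0.
Positive root: v = −a·t_r + √((a·t_r)² + 2a·d) = −3.538 + √(12.517 + 193.65) = 10.8205 m/s.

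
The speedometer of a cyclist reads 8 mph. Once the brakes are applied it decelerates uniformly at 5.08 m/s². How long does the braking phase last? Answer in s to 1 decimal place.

8 mph × 0.44704 = 3.5763 m/s.
Braking time = v/a = 3.5763 / 5.080 = 0.704 s.

Braking time ≈ 0.7 s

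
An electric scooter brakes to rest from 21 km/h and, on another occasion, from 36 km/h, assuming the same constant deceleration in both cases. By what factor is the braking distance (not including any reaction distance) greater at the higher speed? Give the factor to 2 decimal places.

Braking distance d = v²/(2a), so with a fixed, d ∝ v².
Factor = (36/21)² = 1.7143² = 2.9388.

Factor ≈ 2.94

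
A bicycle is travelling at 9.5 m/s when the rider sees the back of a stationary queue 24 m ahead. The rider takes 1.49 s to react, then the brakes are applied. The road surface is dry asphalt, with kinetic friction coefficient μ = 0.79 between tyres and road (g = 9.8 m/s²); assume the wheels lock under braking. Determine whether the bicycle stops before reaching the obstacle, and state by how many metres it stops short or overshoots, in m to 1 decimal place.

Yes — it stops 4.0 m short of the obstacle

a = μg = 0.79 × 9.8 = 7.742 m/s².
Reaction distance = 9.5000 × 1.49 = 14.155 m.
Braking distance = v²/(2a) = 90.250 / 15.484 = 5.829 m.
Total stopping distance = 14.155 + 5.829 = 19.984 m, vs 24 m available — it stops with 24 − 19.984 = 4.016 m to spare.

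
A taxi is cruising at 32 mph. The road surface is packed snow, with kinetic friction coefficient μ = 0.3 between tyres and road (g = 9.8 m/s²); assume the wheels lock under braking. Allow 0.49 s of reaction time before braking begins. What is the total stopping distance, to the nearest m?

Total stopping distance ≈ 42 m

32 mph × 0.44704 = 14.3053 m/s.
a = μg = 0.3 × 9.8 = 2.940 m/s².
Reaction distance = v·t_r = 14.3053 × 0.49 = 7.010 m.
Braking distance = v²/(2a) = 14.3053² / (2 × 2.940) = 204.642 / 5.880 = 34.803 m.
Total = 7.010 + 34.803 = 41.813 m.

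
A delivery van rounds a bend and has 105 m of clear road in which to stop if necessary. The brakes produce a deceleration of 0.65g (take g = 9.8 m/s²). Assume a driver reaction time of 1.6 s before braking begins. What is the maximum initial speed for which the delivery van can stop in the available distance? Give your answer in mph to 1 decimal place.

a = 0.65 × 9.8 = 6.370 m/s².
Stopping distance: v·t_r + v²/(2a) = 105 with t_r = 1.6 s and a = 6.370 m/s².
So v² + 20.384 v − 1337.70 = 0.
Positive root: v = −a·t_r + √((a·t_r)² + 2a·d) = −10.192 + √(103.877 + 1337.70) = 27.7761 m/s.
27.7761 m/s ÷ 0.44704 = 62.133 mph.

Maximum speed ≈ 62.1 mph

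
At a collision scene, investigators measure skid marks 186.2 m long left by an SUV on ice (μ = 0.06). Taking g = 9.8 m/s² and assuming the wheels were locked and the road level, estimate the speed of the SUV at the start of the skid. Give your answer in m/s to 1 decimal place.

Initial speed ≈ 14.8 m/s

Deceleration a = μg = 0.06 × 9.8 = 0.588 m/s².
v = √(2a·d) = √(2 × 0.588 × 186.2) = √218.971 = 14.7977 m/s.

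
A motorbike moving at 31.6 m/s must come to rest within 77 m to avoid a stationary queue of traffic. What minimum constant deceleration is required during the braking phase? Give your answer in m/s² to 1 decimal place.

Required deceleration ≈ 6.5 m/s²

v² = 2a·d ⇒ a = v²/(2d) = 31.6000² / (2 × 77.000) = 998.560 / 154.000 = 6.4842 m/s².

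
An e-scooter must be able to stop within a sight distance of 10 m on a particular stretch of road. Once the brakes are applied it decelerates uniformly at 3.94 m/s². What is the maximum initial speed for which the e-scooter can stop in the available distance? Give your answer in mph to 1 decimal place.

v²/(2a) = d ⇒ v = √(2 × 3.940 × 10) = √78.80 = 8.8769 m/s.
8.8769 m/s ÷ 0.44704 = 19.857 mph.

Maximum speed ≈ 19.9 mph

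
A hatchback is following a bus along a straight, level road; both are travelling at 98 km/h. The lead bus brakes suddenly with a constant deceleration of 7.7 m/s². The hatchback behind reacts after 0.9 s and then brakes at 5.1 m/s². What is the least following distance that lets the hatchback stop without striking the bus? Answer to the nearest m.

Minimum gap ≈ 49 m

98 km/h ÷ 3.6 = 27.2222 m/s.
Leader travels v²/(2a_L) = 741.048 / 15.400 = 48.120 m before stopping.
Follower covers v·t_r = 27.2222 × 0.9 = 24.500 m while reacting, then v²/(2a_F) = 741.048 / 10.200 = 72.652 m while braking, for a total of 24.500 + 72.652 = 97.152 m.
Since a_F ≤ a_L and the follower starts braking later, the follower is never slower than the leader, so the closest approach is when both have stopped.
Minimum gap = 97.152 − 48.120 = 49.032 m.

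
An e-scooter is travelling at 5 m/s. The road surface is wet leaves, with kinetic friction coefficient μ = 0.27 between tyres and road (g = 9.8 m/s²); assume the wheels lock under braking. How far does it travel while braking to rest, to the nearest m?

a = μg = 0.27 × 9.8 = 2.646 m/s².
Braking distance = v²/(2a) = 5.0000² / (2 × 2.646) = 25.000 / 5.292 = 4.724 m.

Braking distance ≈ 5 m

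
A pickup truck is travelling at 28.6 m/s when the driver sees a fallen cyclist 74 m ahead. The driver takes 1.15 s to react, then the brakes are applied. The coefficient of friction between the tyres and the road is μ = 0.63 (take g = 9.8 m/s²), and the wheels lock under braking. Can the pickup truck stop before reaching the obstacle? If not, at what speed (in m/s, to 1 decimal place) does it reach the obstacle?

a = μg = 0.63 × 9.8 = 6.174 m/s².
Reaction distance = 28.6000 × 1.15 = 32.890 m.
Braking distance needed to stop: v²/(2a) = 817.960 / 12.348 = 66.242 m, so total needed = 32.890 + 66.242 = 99.132 m > 74 m — it cannot stop.
Distance remaining when braking begins: 74 − 32.890 = 41.110 m.
v² = v₀² − 2a·d = 817.960 − 2 × 6.174 × 41.110 = 310.334 m²/s².
v = √310.334 = 17.616 m/s.

No — it strikes the obstacle at 17.6 m/s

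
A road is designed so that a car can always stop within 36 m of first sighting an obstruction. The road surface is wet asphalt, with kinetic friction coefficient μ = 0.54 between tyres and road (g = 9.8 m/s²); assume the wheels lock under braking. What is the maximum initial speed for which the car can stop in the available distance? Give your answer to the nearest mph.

a = μg = 0.54 × 9.8 = 5.292 m/s².
v²/(2a) = d ⇒ v = √(2 × 5.292 × 36) = √381.02 = 19.5197 m/s.
19.5197 m/s ÷ 0.44704 = 43.664 mph.

Maximum speed ≈ 44 mph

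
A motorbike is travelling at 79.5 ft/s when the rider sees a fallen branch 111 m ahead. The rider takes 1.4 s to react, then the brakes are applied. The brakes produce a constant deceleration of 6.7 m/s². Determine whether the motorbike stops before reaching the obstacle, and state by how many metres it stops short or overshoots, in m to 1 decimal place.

Yes — it stops 33.3 m short of the obstacle

79.5 ft/s × 0.3048 = 24.2316 m/s.
Reaction distance = 24.2316 × 1.4 = 33.924 m.
Braking distance = v²/(2a) = 587.170 / 13.400 = 43.819 m.
Total stopping distance = 33.924 + 43.819 = 77.743 m, vs 111 m available — it stops with 111 − 77.743 = 33.257 m to spare.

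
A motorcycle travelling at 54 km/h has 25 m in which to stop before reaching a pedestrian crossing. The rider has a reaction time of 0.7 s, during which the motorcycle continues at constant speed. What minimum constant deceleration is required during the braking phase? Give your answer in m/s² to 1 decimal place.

54 km/h ÷ 3.6 = 15.0000 m/s.
Distance covered during reaction = 15.0000 × 0.7 = 10.500 m.
Distance available for braking: 25 − 10.500 = 14.500 m.
v² = 2a·d ⇒ a = v²/(2d) = 15.0000² / (2 × 14.500) = 225.000 / 29.000 = 7.7586 m/s².

Required deceleration ≈ 7.8 m/s²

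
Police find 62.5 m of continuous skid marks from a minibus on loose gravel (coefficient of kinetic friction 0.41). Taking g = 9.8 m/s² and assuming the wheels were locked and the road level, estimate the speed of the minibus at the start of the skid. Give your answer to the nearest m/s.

Initial speed ≈ 22 m/s

Deceleration a = μg = 0.41 × 9.8 = 4.018 m/s².
v = √(2a·d) = √(2 × 4.018 × 62.5) = √502.250 = 22.4109 m/s.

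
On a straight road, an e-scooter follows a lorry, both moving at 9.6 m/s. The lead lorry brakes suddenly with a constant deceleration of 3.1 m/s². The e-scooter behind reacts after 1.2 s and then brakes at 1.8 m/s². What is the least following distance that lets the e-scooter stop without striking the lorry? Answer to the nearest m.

Leader travels v²/(2a_L) = 92.160 / 6.200 = 14.865 m before stopping.
Follower covers v·t_r = 9.6000 × 1.2 = 11.520 m while reacting, then v²/(2a_F) = 92.160 / 3.600 = 25.600 m while braking, for a total of 11.520 + 25.600 = 37.120 m.
Since a_F ≤ a_L and the follower starts braking later, the follower is never slower than the leader, so the closest approach is when both have stopped.
Minimum gap = 37.120 − 14.865 = 22.255 m.

Minimum gap ≈ 22 m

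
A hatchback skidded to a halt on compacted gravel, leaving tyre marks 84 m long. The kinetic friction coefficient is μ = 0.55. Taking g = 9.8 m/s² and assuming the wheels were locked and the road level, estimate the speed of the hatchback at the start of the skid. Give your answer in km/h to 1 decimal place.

Initial speed ≈ 108.3 km/h

Deceleration a = μg = 0.55 × 9.8 = 5.390 m/s².
v = √(2a·d) = √(2 × 5.390 × 84) = √905.520 = 30.0919 m/s.
= 30.0919 × 3.6 = 108.331 km/h.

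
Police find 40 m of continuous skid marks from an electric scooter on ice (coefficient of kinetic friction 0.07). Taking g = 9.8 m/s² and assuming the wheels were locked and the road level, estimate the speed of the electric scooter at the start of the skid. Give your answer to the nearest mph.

Deceleration a = μg = 0.07 × 9.8 = 0.686 m/s².
v = √(2a·d) = √(2 × 0.686 × 40) = √54.880 = 7.4081 m/s.
= 7.4081 ÷ 0.44704 = 16.571 mph.

Initial speed ≈ 17 mph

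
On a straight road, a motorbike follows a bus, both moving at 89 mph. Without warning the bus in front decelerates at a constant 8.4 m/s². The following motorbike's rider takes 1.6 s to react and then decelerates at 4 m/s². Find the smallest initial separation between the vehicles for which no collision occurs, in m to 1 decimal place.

89 mph × 0.44704 = 39.7866 m/s.
Leader travels v²/(2a_L) = 1582.974 / 16.800 = 94.225 m before stopping.
Follower covers v·t_r = 39.7866 × 1.6 = 63.659 m while reacting, then v²/(2a_F) = 1582.974 / 8.000 = 197.872 m while braking, for a total of 63.659 + 197.872 = 261.531 m.
Since a_F ≤ a_L and the follower starts braking later, the follower is never slower than the leader, so the closest approach is when both have stopped.
Minimum gap = 261.531 − 94.225 = 167.306 m.

Minimum gap ≈ 167.3 m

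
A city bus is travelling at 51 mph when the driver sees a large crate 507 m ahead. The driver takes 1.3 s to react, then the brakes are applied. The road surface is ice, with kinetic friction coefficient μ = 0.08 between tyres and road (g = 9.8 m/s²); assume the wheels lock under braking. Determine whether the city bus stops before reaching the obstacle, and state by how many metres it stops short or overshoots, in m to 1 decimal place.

51 mph × 0.44704 = 22.7990 m/s.
a = μg = 0.08 × 9.8 = 0.784 m/s².
Reaction distance = 22.7990 × 1.3 = 29.639 m.
Braking distance = v²/(2a) = 519.794 / 1.568 = 331.501 m.
Total stopping distance = 29.639 + 331.501 = 361.140 m, vs 507 m available — it stops with 507 − 361.140 = 145.860 m to spare.

Yes — it stops 145.9 m short of the obstacle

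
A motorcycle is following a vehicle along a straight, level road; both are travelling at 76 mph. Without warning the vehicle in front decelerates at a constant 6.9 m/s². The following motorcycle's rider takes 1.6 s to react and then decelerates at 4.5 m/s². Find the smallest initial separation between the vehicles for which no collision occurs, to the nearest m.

Minimum gap ≈ 99 m

76 mph × 0.44704 = 33.9750 m/s.
Leader travels v²/(2a_L) = 1154.301 / 13.800 = 83.645 m before stopping.
Follower covers v·t_r = 33.9750 × 1.6 = 54.360 m while reacting, then v²/(2a_F) = 1154.301 / 9.000 = 128.256 m while braking, for a total of 54.360 + 128.256 = 182.616 m.
Since a_F ≤ a_L and the follower starts braking later, the follower is never slower than the leader, so the closest approach is when both have stopped.
Minimum gap = 182.616 − 83.645 = 98.971 m.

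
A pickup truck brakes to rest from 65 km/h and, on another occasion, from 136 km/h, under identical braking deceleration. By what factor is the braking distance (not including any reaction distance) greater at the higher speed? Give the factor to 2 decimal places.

Braking distance d = v²/(2a), so with a fixed, d ∝ v².
Factor = (136/65)² = 2.0923² = 4.3777.

Factor ≈ 4.38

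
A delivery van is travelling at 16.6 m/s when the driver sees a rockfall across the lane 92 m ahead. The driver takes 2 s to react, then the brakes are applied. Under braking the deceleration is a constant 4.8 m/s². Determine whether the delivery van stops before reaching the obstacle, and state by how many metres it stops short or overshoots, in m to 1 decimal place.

Yes — it stops 30.1 m short of the obstacle

Reaction distance = 16.6000 × 2 = 33.200 m.
Braking distance = v²/(2a) = 275.560 / 9.600 = 28.704 m.
Total stopping distance = 33.200 + 28.704 = 61.904 m, vs 92 m available — it stops with 92 − 61.904 = 30.096 m to spare.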